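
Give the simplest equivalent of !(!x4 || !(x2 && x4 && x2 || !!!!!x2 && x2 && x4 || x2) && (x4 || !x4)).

x4 && x2

!(!x4 || !(x2 && x4 && x2 || !!!!!x2 && x2 && x4 || x2) && (x4 || !x4))
= !(!x4 || !(x2 && x4 && x2 || !!!x2 && x2 && x4 || x2) && (x4 || !x4))   (double negation)
= !(!x4 || !(x2 && x4 && x2 || !x2 && x2 && x4 || x2) && (x4 || !x4))   (double negation)
= !(!x4 || !(x2 && x4 || x2) && (x4 || !x4))   (distribution)
= !(!x4 || !x2 && (x4 || !x4))   (absorption)
= !(!x4 || !x2)   (complement / identity)
= x4 && x2   (De Morgan)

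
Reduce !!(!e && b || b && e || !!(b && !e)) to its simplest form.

b

!!(!e && b || b && e || !!(b && !e))
= !!(!e && b || b && e || b && !e)   — double negation
= !!(b || b && !e)   — distribution
= !!b   — absorption
= b   — double negation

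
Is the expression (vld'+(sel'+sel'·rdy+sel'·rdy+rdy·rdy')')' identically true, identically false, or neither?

(vld'+(sel'+sel'·rdy+sel'·rdy+rdy·rdy')')'
= (vld'+(sel'+sel'·rdy+sel'·rdy)')'   (complement / identity)
= (vld'+(sel'+sel'·rdy)')'   (idempotence)
= vld·(sel'+sel'·rdy)   (De Morgan)
= vld·sel'   (absorption)
This depends on sel, vld, so it is not a constant.

neither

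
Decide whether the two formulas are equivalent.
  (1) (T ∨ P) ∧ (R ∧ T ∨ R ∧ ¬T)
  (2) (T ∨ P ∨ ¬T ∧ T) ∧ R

E1: (T ∨ P) ∧ (R ∧ T ∨ R ∧ ¬T)
    = (T ∨ P) ∧ R   [distribution]
E2: (T ∨ P ∨ ¬T ∧ T) ∧ R
    = (T ∨ P) ∧ R   [complement / identity]
Both reduce to (T ∨ P) ∧ R, so they are equivalent.

Yes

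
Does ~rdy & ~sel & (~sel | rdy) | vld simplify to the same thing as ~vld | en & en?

E1: ~rdy & ~sel & (~sel | rdy) | vld
    = ~rdy & ~sel | vld   (absorption)
E2: ~vld | en & en
    = ~vld | en   (idempotence)
These differ: at en=0, rdy=1, sel=1, vld=1, E1 = 1 but E2 = 0.

No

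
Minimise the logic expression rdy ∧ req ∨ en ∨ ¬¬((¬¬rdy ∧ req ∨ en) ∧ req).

rdy ∧ req ∨ en ∨ ¬¬((¬¬rdy ∧ req ∨ en) ∧ req)
= rdy ∧ req ∨ en ∨ ¬¬((rdy ∧ req ∨ en) ∧ req)   (double negation)
= rdy ∧ req ∨ en ∨ (rdy ∧ req ∨ en) ∧ req   (double negation)
= rdy ∧ req ∨ en   (absorption)

rdy ∧ req ∨ en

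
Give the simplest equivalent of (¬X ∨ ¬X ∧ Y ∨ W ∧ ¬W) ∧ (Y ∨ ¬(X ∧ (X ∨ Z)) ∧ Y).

¬X ∧ Y

(¬X ∨ ¬X ∧ Y ∨ W ∧ ¬W) ∧ (Y ∨ ¬(X ∧ (X ∨ Z)) ∧ Y)
= (¬X ∨ ¬X ∧ Y) ∧ (Y ∨ ¬(X ∧ (X ∨ Z)) ∧ Y)   — complement / identity
= (¬X ∨ ¬X ∧ Y) ∧ (Y ∨ ¬X ∧ Y)   — absorption
= ¬X ∧ Y ∨ ¬X ∧ Y   — distribution
= ¬X ∧ Y   — idempotence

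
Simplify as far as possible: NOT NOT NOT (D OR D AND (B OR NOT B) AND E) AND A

NOT NOT NOT (D OR D AND (B OR NOT B) AND E) AND A
= NOT NOT NOT (D OR D AND E) AND A   — complement / identity
= NOT (D OR D AND E) AND A   — double negation
= NOT D AND A   — absorption

NOT D AND A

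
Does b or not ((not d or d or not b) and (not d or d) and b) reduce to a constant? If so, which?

b or not ((not d or d or not b) and (not d or d) and b)
= b or not ((not d or d) and b)
= b or not b
= True

yes, True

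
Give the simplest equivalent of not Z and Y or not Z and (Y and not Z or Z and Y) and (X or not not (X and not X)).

not Z and Y or not Z and (Y and not Z or Z and Y) and (X or not not (X and not X))
= not Z and Y or not Z and Y and (X or not not (X and not X))
= not Z and Y or not Z and Y and (X or X and not X)
= not Z and Y or not Z and Y and X
= not Z and Y

not Z and Y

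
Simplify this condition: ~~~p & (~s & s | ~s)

~~~p & (~s & s | ~s)
= ~~~p & ~s   (complement / identity)
= ~p & ~s   (double negation)

~p & ~s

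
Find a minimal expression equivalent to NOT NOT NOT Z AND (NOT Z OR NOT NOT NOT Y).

NOT Z

NOT NOT NOT Z AND (NOT Z OR NOT NOT NOT Y)
= NOT NOT NOT Z AND (NOT Z OR NOT Y)   [double negation]
= NOT Z AND (NOT Z OR NOT Y)   [double negation]
= NOT Z   [absorption]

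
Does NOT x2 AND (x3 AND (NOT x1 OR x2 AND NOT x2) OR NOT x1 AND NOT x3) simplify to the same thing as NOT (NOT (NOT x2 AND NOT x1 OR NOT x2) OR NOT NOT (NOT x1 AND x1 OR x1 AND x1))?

Yes

E1: NOT x2 AND (x3 AND (NOT x1 OR x2 AND NOT x2) OR NOT x1 AND NOT x3)
    = NOT x2 AND (x3 AND NOT x1 OR NOT x1 AND NOT x3)   [complement / identity]
    = NOT x2 AND NOT x1   [distribution]
E2: NOT (NOT (NOT x2 AND NOT x1 OR NOT x2) OR NOT NOT (NOT x1 AND x1 OR x1 AND x1))
    = NOT (NOT (NOT x2 AND NOT x1 OR NOT x2) OR NOT NOT x1)   [distribution]
    = (NOT x2 AND NOT x1 OR NOT x2) AND NOT x1   [De Morgan]
    = NOT x2 AND NOT x1   [absorption]
Both reduce to NOT x2 AND NOT x1, so they are equivalent.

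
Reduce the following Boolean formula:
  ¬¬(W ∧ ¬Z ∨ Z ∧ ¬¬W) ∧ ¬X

W ∧ ¬X

¬¬(W ∧ ¬Z ∨ Z ∧ ¬¬W) ∧ ¬X
= ¬¬(W ∧ ¬Z ∨ Z ∧ W) ∧ ¬X   [double negation]
= (W ∧ ¬Z ∨ Z ∧ W) ∧ ¬X   [double negation]
= W ∧ ¬X   [distribution]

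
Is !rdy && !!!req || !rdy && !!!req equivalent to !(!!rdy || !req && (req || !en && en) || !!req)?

Yes

E1: !rdy && !!!req || !rdy && !!!req
    = !rdy && !!!req   — idempotence
    = !rdy && !req   — double negation
E2: !(!!rdy || !req && (req || !en && en) || !!req)
    = !(!!rdy || !req && req || !!req)   — complement / identity
    = !(!!rdy || !!req)   — complement / identity
    = !rdy && !req   — De Morgan
Both reduce to !rdy && !req, so they are equivalent.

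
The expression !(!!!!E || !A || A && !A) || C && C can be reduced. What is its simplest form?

!(!!!!E || !A || A && !A) || C && C
= !(!!!!E || !A) || C && C   (complement / identity)
= !(!!!!E || !A) || C   (idempotence)
= !!!E && A || C   (De Morgan)
= !E && A || C   (double negation)

!E && A || C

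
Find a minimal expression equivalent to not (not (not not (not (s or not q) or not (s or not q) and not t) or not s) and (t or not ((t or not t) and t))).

not s

not (not (not not (not (s or not q) or not (s or not q) and not t) or not s) and (t or not ((t or not t) and t)))
= not (not (not not (not (s or not q) or not (s or not q) and not t) or not s) and (t or not t))   — complement / identity
= not (not (not not not (s or not q) or not s) and (t or not t))   — absorption
= not (not (not (s or not q) or not s) and (t or not t))   — double negation
= not not (not (s or not q) or not s)   — complement / identity
= not ((s or not q) and s)   — De Morgan
= not s   — absorption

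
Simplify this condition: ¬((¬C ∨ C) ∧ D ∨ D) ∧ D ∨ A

A

¬((¬C ∨ C) ∧ D ∨ D) ∧ D ∨ A
= ¬(D ∨ D) ∧ D ∨ A
= ¬D ∧ D ∨ A
= A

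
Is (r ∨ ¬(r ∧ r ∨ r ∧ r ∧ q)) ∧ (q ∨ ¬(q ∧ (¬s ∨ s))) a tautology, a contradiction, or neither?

tautology

(r ∨ ¬(r ∧ r ∨ r ∧ r ∧ q)) ∧ (q ∨ ¬(q ∧ (¬s ∨ s)))
= (r ∨ ¬(r ∧ r)) ∧ (q ∨ ¬(q ∧ (¬s ∨ s)))   (absorption)
= (r ∨ ¬r) ∧ (q ∨ ¬(q ∧ (¬s ∨ s)))   (idempotence)
= (r ∨ ¬r) ∧ (q ∨ ¬q)   (complement / identity)
= r ∨ ¬r   (complement / identity)
= True   (complement)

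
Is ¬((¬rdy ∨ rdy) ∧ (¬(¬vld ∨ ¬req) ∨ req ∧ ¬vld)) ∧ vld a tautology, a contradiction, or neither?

neither

¬((¬rdy ∨ rdy) ∧ (¬(¬vld ∨ ¬req) ∨ req ∧ ¬vld)) ∧ vld
= ¬((¬rdy ∨ rdy) ∧ (vld ∧ req ∨ req ∧ ¬vld)) ∧ vld   (De Morgan)
= ¬((¬rdy ∨ rdy) ∧ req) ∧ vld   (distribution)
= ¬req ∧ vld   (complement / identity)
This depends on req, vld, so it is not a constant.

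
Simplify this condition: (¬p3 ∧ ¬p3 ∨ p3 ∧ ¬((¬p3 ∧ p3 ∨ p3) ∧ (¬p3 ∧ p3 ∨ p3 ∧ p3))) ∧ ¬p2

(¬p3 ∧ ¬p3 ∨ p3 ∧ ¬((¬p3 ∧ p3 ∨ p3) ∧ (¬p3 ∧ p3 ∨ p3 ∧ p3))) ∧ ¬p2
= (¬p3 ∧ ¬p3 ∨ p3 ∧ ¬(p3 ∧ p3 ∧ p3 ∨ ¬p3 ∧ p3)) ∧ ¬p2   [distribution]
= (¬p3 ∧ ¬p3 ∨ p3 ∧ ¬(p3 ∧ p3 ∨ ¬p3 ∧ p3)) ∧ ¬p2   [idempotence]
= (¬p3 ∧ ¬p3 ∨ p3 ∧ ¬p3) ∧ ¬p2   [distribution]
= ¬p3 ∧ ¬p2   [distribution]

¬p3 ∧ ¬p2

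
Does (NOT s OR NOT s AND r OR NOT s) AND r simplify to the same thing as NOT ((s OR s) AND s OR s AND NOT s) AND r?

E1: (NOT s OR NOT s AND r OR NOT s) AND r
    = (NOT s OR NOT s) AND r   [absorption]
    = NOT s AND r   [idempotence]
E2: NOT ((s OR s) AND s OR s AND NOT s) AND r
    = NOT (s AND s OR s AND NOT s) AND r   [idempotence]
    = NOT s AND r   [distribution]
Both reduce to NOT s AND r, so they are equivalent.

Yes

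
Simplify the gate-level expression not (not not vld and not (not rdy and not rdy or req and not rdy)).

not vld or not rdy

not (not not vld and not (not rdy and not rdy or req and not rdy))
= not vld or not rdy and not rdy or req and not rdy   — De Morgan
= not vld or (not rdy or req) and not rdy   — distribution
= not vld or not rdy   — absorption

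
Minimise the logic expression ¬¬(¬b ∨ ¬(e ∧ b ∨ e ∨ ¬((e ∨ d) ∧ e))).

¬¬(¬b ∨ ¬(e ∧ b ∨ e ∨ ¬((e ∨ d) ∧ e)))
= ¬¬(¬b ∨ ¬(e ∨ ¬((e ∨ d) ∧ e)))   — absorption
= ¬(b ∧ (e ∨ ¬((e ∨ d) ∧ e)))   — De Morgan
= ¬(b ∧ (e ∨ ¬e))   — absorption
= ¬b   — complement / identity

¬b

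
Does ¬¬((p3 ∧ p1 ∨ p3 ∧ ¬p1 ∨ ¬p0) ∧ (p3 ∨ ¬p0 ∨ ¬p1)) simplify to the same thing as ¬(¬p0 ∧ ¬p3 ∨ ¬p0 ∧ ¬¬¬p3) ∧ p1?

E1: ¬¬((p3 ∧ p1 ∨ p3 ∧ ¬p1 ∨ ¬p0) ∧ (p3 ∨ ¬p0 ∨ ¬p1))
    = ¬¬((p3 ∨ ¬p0) ∧ (p3 ∨ ¬p0 ∨ ¬p1))
    = (p3 ∨ ¬p0) ∧ (p3 ∨ ¬p0 ∨ ¬p1)
    = p3 ∨ ¬p0
E2: ¬(¬p0 ∧ ¬p3 ∨ ¬p0 ∧ ¬¬¬p3) ∧ p1
    = ¬(¬p0 ∧ ¬p3 ∨ ¬p0 ∧ ¬p3) ∧ p1
    = ¬(¬p0 ∧ ¬p3) ∧ p1
    = (p0 ∨ p3) ∧ p1
These differ: at p0=0, p1=0, p3=0, E1 = 1 but E2 = 0.

No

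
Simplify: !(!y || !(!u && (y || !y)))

y && !u

!(!y || !(!u && (y || !y)))
= !(!y || !!u)
= y && !u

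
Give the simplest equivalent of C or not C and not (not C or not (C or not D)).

C

C or not C and not (not C or not (C or not D))
= C or not C and C and (C or not D)   [De Morgan]
= C or not C and C   [absorption]
= C   [complement / identity]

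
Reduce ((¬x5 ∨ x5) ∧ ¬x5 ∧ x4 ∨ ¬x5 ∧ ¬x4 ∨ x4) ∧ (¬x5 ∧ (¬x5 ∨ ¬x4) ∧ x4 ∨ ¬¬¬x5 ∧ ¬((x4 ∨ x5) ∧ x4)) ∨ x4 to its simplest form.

¬x5 ∨ x4

((¬x5 ∨ x5) ∧ ¬x5 ∧ x4 ∨ ¬x5 ∧ ¬x4 ∨ x4) ∧ (¬x5 ∧ (¬x5 ∨ ¬x4) ∧ x4 ∨ ¬¬¬x5 ∧ ¬((x4 ∨ x5) ∧ x4)) ∨ x4
= ((¬x5 ∨ x5) ∧ ¬x5 ∧ x4 ∨ ¬x5 ∧ ¬x4 ∨ x4) ∧ (¬x5 ∧ (¬x5 ∨ ¬x4) ∧ x4 ∨ ¬¬¬x5 ∧ ¬x4) ∨ x4   (absorption)
= (¬x5 ∧ x4 ∨ ¬x5 ∧ ¬x4 ∨ x4) ∧ (¬x5 ∧ (¬x5 ∨ ¬x4) ∧ x4 ∨ ¬¬¬x5 ∧ ¬x4) ∨ x4   (complement / identity)
= (¬x5 ∧ x4 ∨ ¬x5 ∧ ¬x4 ∨ x4) ∧ (¬x5 ∧ (¬x5 ∨ ¬x4) ∧ x4 ∨ ¬x5 ∧ ¬x4) ∨ x4   (double negation)
= (¬x5 ∧ x4 ∨ ¬x5 ∧ ¬x4 ∨ x4) ∧ (¬x5 ∧ x4 ∨ ¬x5 ∧ ¬x4) ∨ x4   (absorption)
= ¬x5 ∧ x4 ∨ ¬x5 ∧ ¬x4 ∨ x4   (absorption)
= ¬x5 ∨ x4   (distribution)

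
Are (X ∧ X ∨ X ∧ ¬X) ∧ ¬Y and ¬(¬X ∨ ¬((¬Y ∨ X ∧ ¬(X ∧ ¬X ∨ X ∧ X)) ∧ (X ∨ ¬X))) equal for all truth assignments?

E1: (X ∧ X ∨ X ∧ ¬X) ∧ ¬Y
    = X ∧ ¬Y
E2: ¬(¬X ∨ ¬((¬Y ∨ X ∧ ¬(X ∧ ¬X ∨ X ∧ X)) ∧ (X ∨ ¬X)))
    = ¬(¬X ∨ ¬((¬Y ∨ X ∧ ¬X) ∧ (X ∨ ¬X)))
    = X ∧ (¬Y ∨ X ∧ ¬X) ∧ (X ∨ ¬X)
    = X ∧ (¬Y ∨ X ∧ ¬X)
    = X ∧ ¬Y
Both reduce to X ∧ ¬Y, so they are equivalent.

Yes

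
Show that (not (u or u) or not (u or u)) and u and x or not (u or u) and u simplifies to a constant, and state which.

(not (u or u) or not (u or u)) and u and x or not (u or u) and u
= not (u or u) and u and x or not (u or u) and u   — idempotence
= not (u or u) and u   — absorption
= not u and u   — idempotence
= False   — complement

False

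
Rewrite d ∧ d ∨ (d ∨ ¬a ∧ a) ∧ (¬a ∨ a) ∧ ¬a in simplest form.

d ∧ d ∨ (d ∨ ¬a ∧ a) ∧ (¬a ∨ a) ∧ ¬a
= d ∧ d ∨ d ∧ (¬a ∨ a) ∧ ¬a   (complement / identity)
= d ∧ d ∨ d ∧ ¬a   (complement / identity)
= (d ∨ ¬a) ∧ d   (distribution)
= d   (absorption)

d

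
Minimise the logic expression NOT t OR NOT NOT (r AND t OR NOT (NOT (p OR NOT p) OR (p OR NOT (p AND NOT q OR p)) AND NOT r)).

NOT t OR r

NOT t OR NOT NOT (r AND t OR NOT (NOT (p OR NOT p) OR (p OR NOT (p AND NOT q OR p)) AND NOT r))
= NOT t OR NOT NOT (r AND t OR NOT (NOT (p OR NOT p) OR (p OR NOT p) AND NOT r))
= NOT t OR r AND t OR NOT (NOT (p OR NOT p) OR (p OR NOT p) AND NOT r)
= NOT t OR r AND t OR NOT (NOT (p OR NOT p) OR NOT r)
= NOT t OR r AND t OR (p OR NOT p) AND r
= NOT t OR r AND t OR r
= NOT t OR r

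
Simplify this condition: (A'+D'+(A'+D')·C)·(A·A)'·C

(A'+D'+(A'+D')·C)·(A·A)'·C
= (A'+D'+(A'+D')·C)·A'·C
= (A'+D')·A'·C
= A'·C

A'·C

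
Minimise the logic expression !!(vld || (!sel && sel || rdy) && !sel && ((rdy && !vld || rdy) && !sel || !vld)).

vld || rdy && !sel

!!(vld || (!sel && sel || rdy) && !sel && ((rdy && !vld || rdy) && !sel || !vld))
= !!(vld || (!sel && sel || rdy) && !sel && (rdy && !sel || !vld))   [absorption]
= !!(vld || rdy && !sel && (rdy && !sel || !vld))   [complement / identity]
= !!(vld || rdy && !sel)   [absorption]
= vld || rdy && !sel   [double negation]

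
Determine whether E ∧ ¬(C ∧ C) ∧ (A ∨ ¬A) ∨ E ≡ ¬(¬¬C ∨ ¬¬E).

E1: E ∧ ¬(C ∧ C) ∧ (A ∨ ¬A) ∨ E
    = E ∧ ¬(C ∧ C) ∨ E   (complement / identity)
    = E ∧ ¬C ∨ E   (idempotence)
    = E   (absorption)
E2: ¬(¬¬C ∨ ¬¬E)
    = ¬C ∧ ¬E   (De Morgan)
These differ: at A=0, C=0, E=1, E1 = 1 but E2 = 0.

No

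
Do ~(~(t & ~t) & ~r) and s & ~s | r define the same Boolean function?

E1: ~(~(t & ~t) & ~r)
    = t & ~t | r   — De Morgan
    = r   — complement / identity
E2: s & ~s | r
    = r   — complement / identity
Both reduce to r, so they are equivalent.

Yes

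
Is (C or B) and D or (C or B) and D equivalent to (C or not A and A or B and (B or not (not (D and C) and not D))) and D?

E1: (C or B) and D or (C or B) and D
    = (C or B) and D   (idempotence)
E2: (C or not A and A or B and (B or not (not (D and C) and not D))) and D
    = (C or not A and A or B and (B or D and C or D)) and D   (De Morgan)
    = (C or not A and A or B and (B or D)) and D   (absorption)
    = (C or not A and A or B) and D   (absorption)
    = (C or B) and D   (complement / identity)
Both reduce to (C or B) and D, so they are equivalent.

Yes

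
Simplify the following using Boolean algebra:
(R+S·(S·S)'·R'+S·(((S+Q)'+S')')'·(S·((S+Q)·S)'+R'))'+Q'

(R+S·(S·S)'·R'+S·(((S+Q)'+S')')'·(S·((S+Q)·S)'+R'))'+Q'
= (R+S·(S·S)'·R'+S·((S+Q)·S)'·(S·((S+Q)·S)'+R'))'+Q'   [De Morgan]
= (R+S·(S·S)'·R'+S·((S+Q)·S)')'+Q'   [absorption]
= (R+S·(S·S)'·R'+S·S')'+Q'   [absorption]
= (R+S·S'·R'+S·S')'+Q'   [idempotence]
= (R+S·S')'+Q'   [absorption]
= R'+Q'   [complement / identity]

R'+Q'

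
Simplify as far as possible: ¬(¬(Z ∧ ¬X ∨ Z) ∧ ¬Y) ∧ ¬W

(Z ∨ Y) ∧ ¬W

¬(¬(Z ∧ ¬X ∨ Z) ∧ ¬Y) ∧ ¬W
= (Z ∧ ¬X ∨ Z ∨ Y) ∧ ¬W   [De Morgan]
= (Z ∨ Y) ∧ ¬W   [absorption]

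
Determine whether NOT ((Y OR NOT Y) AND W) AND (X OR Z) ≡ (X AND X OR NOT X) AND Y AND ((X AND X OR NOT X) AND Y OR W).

No

E1: NOT ((Y OR NOT Y) AND W) AND (X OR Z)
    = NOT W AND (X OR Z)   [complement / identity]
E2: (X AND X OR NOT X) AND Y AND ((X AND X OR NOT X) AND Y OR W)
    = (X AND X OR NOT X) AND Y   [absorption]
    = (X OR NOT X) AND Y   [idempotence]
    = Y   [complement / identity]
These differ: at W=0, X=0, Y=0, Z=1, E1 = 1 but E2 = 0.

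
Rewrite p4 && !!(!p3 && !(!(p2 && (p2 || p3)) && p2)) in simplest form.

p4 && !!(!p3 && !(!(p2 && (p2 || p3)) && p2))
= p4 && !(p3 || !(p2 && (p2 || p3)) && p2)
= p4 && !(p3 || !p2 && p2)
= p4 && !p3

p4 && !p3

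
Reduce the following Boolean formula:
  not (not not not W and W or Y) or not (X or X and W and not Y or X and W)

not (not not not W and W or Y) or not (X or X and W and not Y or X and W)
= not (not not not W and W or Y) or not (X or X and W)   — absorption
= not (not W and W or Y) or not (X or X and W)   — double negation
= not (not W and W or Y) or not X   — absorption
= not Y or not X   — complement / identity

not Y or not X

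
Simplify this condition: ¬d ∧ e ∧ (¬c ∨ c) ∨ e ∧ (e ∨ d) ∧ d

¬d ∧ e ∧ (¬c ∨ c) ∨ e ∧ (e ∨ d) ∧ d
= ¬d ∧ e ∧ (¬c ∨ c) ∨ e ∧ d   [absorption]
= ¬d ∧ e ∨ e ∧ d   [complement / identity]
= e   [distribution]

e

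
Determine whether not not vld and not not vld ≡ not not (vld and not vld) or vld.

Yes

E1: not not vld and not not vld
    = not not vld   (idempotence)
    = vld   (double negation)
E2: not not (vld and not vld) or vld
    = vld and not vld or vld   (double negation)
    = vld   (complement / identity)
Both reduce to vld, so they are equivalent.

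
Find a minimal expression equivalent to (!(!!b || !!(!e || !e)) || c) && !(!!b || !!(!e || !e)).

(!(!!b || !!(!e || !e)) || c) && !(!!b || !!(!e || !e))
= !(!!b || !!(!e || !e))
= !(!!b || !(e && e))
= !b && e && e
= !b && e

!b && e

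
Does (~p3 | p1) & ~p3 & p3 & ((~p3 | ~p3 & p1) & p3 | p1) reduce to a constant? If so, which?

yes, False

(~p3 | p1) & ~p3 & p3 & ((~p3 | ~p3 & p1) & p3 | p1)
= (~p3 | p1) & ~p3 & p3 & (~p3 & p3 | p1)   [absorption]
= ~p3 & p3 & (~p3 & p3 | p1)   [absorption]
= ~p3 & p3   [absorption]
= 0   [complement]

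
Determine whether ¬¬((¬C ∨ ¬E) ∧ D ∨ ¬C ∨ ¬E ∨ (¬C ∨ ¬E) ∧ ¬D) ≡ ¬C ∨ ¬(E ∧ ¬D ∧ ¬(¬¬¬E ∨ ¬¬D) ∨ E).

Yes

E1: ¬¬((¬C ∨ ¬E) ∧ D ∨ ¬C ∨ ¬E ∨ (¬C ∨ ¬E) ∧ ¬D)
    = (¬C ∨ ¬E) ∧ D ∨ ¬C ∨ ¬E ∨ (¬C ∨ ¬E) ∧ ¬D   [double negation]
    = ¬C ∨ ¬E ∨ (¬C ∨ ¬E) ∧ ¬D   [absorption]
    = ¬C ∨ ¬E   [absorption]
E2: ¬C ∨ ¬(E ∧ ¬D ∧ ¬(¬¬¬E ∨ ¬¬D) ∨ E)
    = ¬C ∨ ¬(E ∧ ¬D ∧ ¬¬E ∧ ¬D ∨ E)   [De Morgan]
    = ¬C ∨ ¬(E ∧ ¬D ∧ E ∧ ¬D ∨ E)   [double negation]
    = ¬C ∨ ¬(E ∧ ¬D ∨ E)   [idempotence]
    = ¬C ∨ ¬E   [absorption]
Both reduce to ¬C ∨ ¬E, so they are equivalent.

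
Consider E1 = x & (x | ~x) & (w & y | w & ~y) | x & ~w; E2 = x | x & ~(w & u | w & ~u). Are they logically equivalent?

E1: x & (x | ~x) & (w & y | w & ~y) | x & ~w
    = x & (w & y | w & ~y) | x & ~w   (complement / identity)
    = x & w | x & ~w   (distribution)
    = x   (distribution)
E2: x | x & ~(w & u | w & ~u)
    = x | x & ~w   (distribution)
    = x   (absorption)
Both reduce to x, so they are equivalent.

Yes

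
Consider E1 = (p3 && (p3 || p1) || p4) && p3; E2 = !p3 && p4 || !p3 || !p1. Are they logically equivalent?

E1: (p3 && (p3 || p1) || p4) && p3
    = (p3 || p4) && p3
    = p3
E2: !p3 && p4 || !p3 || !p1
    = !p3 || !p1
These differ: at p1=0, p3=0, p4=0, E1 = 0 but E2 = 1.

No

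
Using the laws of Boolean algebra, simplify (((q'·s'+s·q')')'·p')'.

q+p

(((q'·s'+s·q')')'·p')'
= (((q')')'·p')'   — distribution
= (q'·p')'   — double negation
= q+p   — De Morgan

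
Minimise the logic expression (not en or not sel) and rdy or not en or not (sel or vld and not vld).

(not en or not sel) and rdy or not en or not (sel or vld and not vld)
= (not en or not sel) and rdy or not en or not sel
= not en or not sel

not en or not sel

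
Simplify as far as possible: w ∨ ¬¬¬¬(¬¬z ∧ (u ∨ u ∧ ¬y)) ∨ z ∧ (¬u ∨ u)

w ∨ ¬¬¬¬(¬¬z ∧ (u ∨ u ∧ ¬y)) ∨ z ∧ (¬u ∨ u)
= w ∨ ¬¬(¬¬z ∧ (u ∨ u ∧ ¬y)) ∨ z ∧ (¬u ∨ u)
= w ∨ ¬¬z ∧ (u ∨ u ∧ ¬y) ∨ z ∧ (¬u ∨ u)
= w ∨ ¬¬z ∧ u ∨ z ∧ (¬u ∨ u)
= w ∨ z ∧ u ∨ z ∧ (¬u ∨ u)
= w ∨ z ∧ u ∨ z
= w ∨ z

w ∨ z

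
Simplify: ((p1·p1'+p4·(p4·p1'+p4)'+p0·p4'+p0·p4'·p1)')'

((p1·p1'+p4·(p4·p1'+p4)'+p0·p4'+p0·p4'·p1)')'
= ((p1·p1'+p4·(p4·p1'+p4)'+p0·p4')')'
= ((p1·p1'+p4·p4'+p0·p4')')'
= ((p1·p1'+p0·p4')')'
= p1·p1'+p0·p4'
= p0·p4'

p0·p4'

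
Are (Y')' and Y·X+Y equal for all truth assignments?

E1: (Y')'
    = Y
E2: Y·X+Y
    = Y
Both reduce to Y, so they are equivalent.

Yes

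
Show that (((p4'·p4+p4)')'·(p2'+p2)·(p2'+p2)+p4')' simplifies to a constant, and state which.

(((p4'·p4+p4)')'·(p2'+p2)·(p2'+p2)+p4')'
= (((p4'·p4+p4)')'·(p2'+p2)+p4')'   [complement / identity]
= (((p4'·p4+p4)')'+p4')'   [complement / identity]
= (p4'·p4+p4)'·p4   [De Morgan]
= p4'·p4   [complement / identity]
= 0   [complement]

0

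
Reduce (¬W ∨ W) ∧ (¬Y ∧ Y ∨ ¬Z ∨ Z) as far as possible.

True

(¬W ∨ W) ∧ (¬Y ∧ Y ∨ ¬Z ∨ Z)
= ¬Y ∧ Y ∨ ¬Z ∨ Z   — complement / identity
= ¬Z ∨ Z   — complement / identity
= True   — complement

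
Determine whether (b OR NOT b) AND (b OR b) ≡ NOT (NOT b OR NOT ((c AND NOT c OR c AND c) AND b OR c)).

E1: (b OR NOT b) AND (b OR b)
    = b OR b   — complement / identity
    = b   — idempotence
E2: NOT (NOT b OR NOT ((c AND NOT c OR c AND c) AND b OR c))
    = NOT (NOT b OR NOT (c AND b OR c))   — distribution
    = b AND (c AND b OR c)   — De Morgan
    = b AND c   — absorption
These differ: at b=1, c=0, E1 = 1 but E2 = 0.

No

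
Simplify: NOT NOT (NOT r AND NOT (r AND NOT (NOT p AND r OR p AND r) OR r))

NOT NOT (NOT r AND NOT (r AND NOT (NOT p AND r OR p AND r) OR r))
= NOT NOT (NOT r AND NOT (r AND NOT r OR r))   (distribution)
= NOT NOT (NOT r AND NOT r)   (complement / identity)
= NOT NOT NOT r   (idempotence)
= NOT r   (double negation)

NOT r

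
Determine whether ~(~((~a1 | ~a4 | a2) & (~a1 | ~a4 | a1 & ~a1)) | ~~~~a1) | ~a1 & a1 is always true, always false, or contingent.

contingent

~(~((~a1 | ~a4 | a2) & (~a1 | ~a4 | a1 & ~a1)) | ~~~~a1) | ~a1 & a1
= ~(~((~a1 | ~a4 | a2) & (~a1 | ~a4 | a1 & ~a1)) | ~~a1) | ~a1 & a1   (double negation)
= (~a1 | ~a4 | a2) & (~a1 | ~a4 | a1 & ~a1) & ~a1 | ~a1 & a1   (De Morgan)
= (~a1 | ~a4 | a2) & (~a1 | ~a4) & ~a1 | ~a1 & a1   (complement / identity)
= (~a1 | ~a4) & ~a1 | ~a1 & a1   (absorption)
= ~a1 | ~a1 & a1   (absorption)
= ~a1   (complement / identity)
This depends on a1, so it is not a constant.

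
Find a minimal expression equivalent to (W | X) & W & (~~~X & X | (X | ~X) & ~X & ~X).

W & ~X

(W | X) & W & (~~~X & X | (X | ~X) & ~X & ~X)
= (W | X) & W & (~~~X & X | ~X & ~X)   (complement / identity)
= (W | X) & W & (~X & X | ~X & ~X)   (double negation)
= W & (~X & X | ~X & ~X)   (absorption)
= W & ~X   (distribution)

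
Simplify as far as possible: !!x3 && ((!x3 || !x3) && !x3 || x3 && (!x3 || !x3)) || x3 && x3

!!x3 && ((!x3 || !x3) && !x3 || x3 && (!x3 || !x3)) || x3 && x3
= !!x3 && (!x3 || !x3) || x3 && x3   — distribution
= !!x3 && !x3 || x3 && x3   — idempotence
= x3 && !x3 || x3 && x3   — double negation
= x3   — distribution

x3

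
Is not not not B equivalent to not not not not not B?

Yes

E1: not not not B
    = not B   — double negation
E2: not not not not not B
    = not not not B   — double negation
    = not B   — double negation
Both reduce to not B, so they are equivalent.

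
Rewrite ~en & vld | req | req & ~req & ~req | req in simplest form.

~en & vld | req

~en & vld | req | req & ~req & ~req | req
= ~en & vld | req | req & ~req | req
= ~en & vld | req | req
= ~en & vld | req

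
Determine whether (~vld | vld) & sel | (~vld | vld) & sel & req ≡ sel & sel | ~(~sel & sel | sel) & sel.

Yes

E1: (~vld | vld) & sel | (~vld | vld) & sel & req
    = (~vld | vld) & sel   (absorption)
    = sel   (complement / identity)
E2: sel & sel | ~(~sel & sel | sel) & sel
    = (sel | ~(~sel & sel | sel)) & sel   (distribution)
    = (sel | ~sel) & sel   (complement / identity)
    = sel   (complement / identity)
Both reduce to sel, so they are equivalent.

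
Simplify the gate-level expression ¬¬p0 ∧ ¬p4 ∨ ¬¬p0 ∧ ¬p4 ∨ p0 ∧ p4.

¬¬p0 ∧ ¬p4 ∨ ¬¬p0 ∧ ¬p4 ∨ p0 ∧ p4
= ¬¬p0 ∧ ¬p4 ∨ p0 ∧ p4   [idempotence]
= p0 ∧ ¬p4 ∨ p0 ∧ p4   [double negation]
= p0   [distribution]

p0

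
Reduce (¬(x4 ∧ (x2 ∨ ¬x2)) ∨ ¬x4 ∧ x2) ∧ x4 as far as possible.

False

(¬(x4 ∧ (x2 ∨ ¬x2)) ∨ ¬x4 ∧ x2) ∧ x4
= (¬x4 ∨ ¬x4 ∧ x2) ∧ x4   — complement / identity
= ¬x4 ∧ x4   — absorption
= False   — complement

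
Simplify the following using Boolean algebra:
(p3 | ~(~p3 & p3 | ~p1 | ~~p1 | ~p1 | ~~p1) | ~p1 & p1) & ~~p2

p3 & p2

(p3 | ~(~p3 & p3 | ~p1 | ~~p1 | ~p1 | ~~p1) | ~p1 & p1) & ~~p2
= (p3 | ~(~p3 & p3 | ~p1 | ~~p1) | ~p1 & p1) & ~~p2   [idempotence]
= (p3 | ~(~p3 & p3 | ~p1 | ~~p1)) & ~~p2   [complement / identity]
= (p3 | ~(~p1 | ~~p1)) & ~~p2   [complement / identity]
= (p3 | p1 & ~p1) & ~~p2   [De Morgan]
= p3 & ~~p2   [complement / identity]
= p3 & p2   [double negation]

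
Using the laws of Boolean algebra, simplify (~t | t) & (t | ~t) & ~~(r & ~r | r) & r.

r

(~t | t) & (t | ~t) & ~~(r & ~r | r) & r
= (~t | t) & (t | ~t) & (r & ~r | r) & r   [double negation]
= (~t | t) & (t | ~t) & r & r   [complement / identity]
= (~t | t) & r & r   [complement / identity]
= r & r   [complement / identity]
= r   [idempotence]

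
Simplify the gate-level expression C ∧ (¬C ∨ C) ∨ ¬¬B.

C ∧ (¬C ∨ C) ∨ ¬¬B
= C ∨ ¬¬B   — complement / identity
= C ∨ B   — double negation

C ∨ B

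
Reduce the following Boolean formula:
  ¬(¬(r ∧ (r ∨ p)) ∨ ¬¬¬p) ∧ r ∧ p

r ∧ p

¬(¬(r ∧ (r ∨ p)) ∨ ¬¬¬p) ∧ r ∧ p
= ¬(¬r ∨ ¬¬¬p) ∧ r ∧ p
= ¬(¬r ∨ ¬p) ∧ r ∧ p
= r ∧ p ∧ r ∧ p
= r ∧ p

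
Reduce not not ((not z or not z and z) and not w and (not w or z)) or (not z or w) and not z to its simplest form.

not not ((not z or not z and z) and not w and (not w or z)) or (not z or w) and not z
= not not ((not z or not z and z) and not w and (not w or z)) or not z   — absorption
= (not z or not z and z) and not w and (not w or z) or not z   — double negation
= not z and not w and (not w or z) or not z   — complement / identity
= not z and not w or not z   — absorption
= not z   — absorption

not z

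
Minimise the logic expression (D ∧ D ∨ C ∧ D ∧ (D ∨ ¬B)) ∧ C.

D ∧ C

(D ∧ D ∨ C ∧ D ∧ (D ∨ ¬B)) ∧ C
= (D ∧ D ∨ C ∧ D) ∧ C   (absorption)
= (D ∨ C) ∧ D ∧ C   (distribution)
= D ∧ C   (absorption)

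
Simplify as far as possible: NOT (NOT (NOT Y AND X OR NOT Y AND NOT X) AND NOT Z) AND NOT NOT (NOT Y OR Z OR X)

NOT Y OR Z

NOT (NOT (NOT Y AND X OR NOT Y AND NOT X) AND NOT Z) AND NOT NOT (NOT Y OR Z OR X)
= NOT (NOT (NOT Y AND X OR NOT Y AND NOT X) AND NOT Z) AND (NOT Y OR Z OR X)   [double negation]
= NOT (NOT NOT Y AND NOT Z) AND (NOT Y OR Z OR X)   [distribution]
= (NOT Y OR Z) AND (NOT Y OR Z OR X)   [De Morgan]
= NOT Y OR Z   [absorption]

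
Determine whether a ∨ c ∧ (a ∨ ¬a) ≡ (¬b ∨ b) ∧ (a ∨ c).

Yes

E1: a ∨ c ∧ (a ∨ ¬a)
    = a ∨ c   (complement / identity)
E2: (¬b ∨ b) ∧ (a ∨ c)
    = a ∨ c   (complement / identity)
Both reduce to a ∨ c, so they are equivalent.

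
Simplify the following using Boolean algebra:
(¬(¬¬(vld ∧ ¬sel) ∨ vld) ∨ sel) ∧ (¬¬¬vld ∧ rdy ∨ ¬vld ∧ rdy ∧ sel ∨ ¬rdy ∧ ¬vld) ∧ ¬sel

¬vld ∧ ¬sel

(¬(¬¬(vld ∧ ¬sel) ∨ vld) ∨ sel) ∧ (¬¬¬vld ∧ rdy ∨ ¬vld ∧ rdy ∧ sel ∨ ¬rdy ∧ ¬vld) ∧ ¬sel
= (¬(¬¬(vld ∧ ¬sel) ∨ vld) ∨ sel) ∧ (¬vld ∧ rdy ∨ ¬vld ∧ rdy ∧ sel ∨ ¬rdy ∧ ¬vld) ∧ ¬sel   — double negation
= (¬(vld ∧ ¬sel ∨ vld) ∨ sel) ∧ (¬vld ∧ rdy ∨ ¬vld ∧ rdy ∧ sel ∨ ¬rdy ∧ ¬vld) ∧ ¬sel   — double negation
= (¬(vld ∧ ¬sel ∨ vld) ∨ sel) ∧ (¬vld ∧ rdy ∨ ¬rdy ∧ ¬vld) ∧ ¬sel   — absorption
= (¬(vld ∧ ¬sel ∨ vld) ∨ sel) ∧ ¬vld ∧ ¬sel   — distribution
= (¬vld ∨ sel) ∧ ¬vld ∧ ¬sel   — absorption
= ¬vld ∧ ¬sel   — absorption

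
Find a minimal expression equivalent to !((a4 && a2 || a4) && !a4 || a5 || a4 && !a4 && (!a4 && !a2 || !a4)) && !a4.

!a5 && !a4

!((a4 && a2 || a4) && !a4 || a5 || a4 && !a4 && (!a4 && !a2 || !a4)) && !a4
= !(a4 && !a4 || a5 || a4 && !a4 && (!a4 && !a2 || !a4)) && !a4
= !(a5 || a4 && !a4 && (!a4 && !a2 || !a4)) && !a4
= !(a5 || a4 && !a4 && !a4) && !a4
= !(a5 || a4 && !a4) && !a4
= !a5 && !a4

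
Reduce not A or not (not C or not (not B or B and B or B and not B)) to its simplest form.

not A or C

not A or not (not C or not (not B or B and B or B and not B))
= not A or not (not C or not (not B or B))   (distribution)
= not A or C and (not B or B)   (De Morgan)
= not A or C   (complement / identity)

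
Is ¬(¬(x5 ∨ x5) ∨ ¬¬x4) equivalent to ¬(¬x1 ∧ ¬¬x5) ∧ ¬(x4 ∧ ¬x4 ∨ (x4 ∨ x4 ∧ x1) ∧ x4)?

No

E1: ¬(¬(x5 ∨ x5) ∨ ¬¬x4)
    = (x5 ∨ x5) ∧ ¬x4
    = x5 ∧ ¬x4
E2: ¬(¬x1 ∧ ¬¬x5) ∧ ¬(x4 ∧ ¬x4 ∨ (x4 ∨ x4 ∧ x1) ∧ x4)
    = (x1 ∨ ¬x5) ∧ ¬(x4 ∧ ¬x4 ∨ (x4 ∨ x4 ∧ x1) ∧ x4)
    = (x1 ∨ ¬x5) ∧ ¬(x4 ∧ ¬x4 ∨ x4 ∧ x4)
    = (x1 ∨ ¬x5) ∧ ¬x4
These differ: at x1=0, x4=0, x5=0, E1 = 0 but E2 = 1.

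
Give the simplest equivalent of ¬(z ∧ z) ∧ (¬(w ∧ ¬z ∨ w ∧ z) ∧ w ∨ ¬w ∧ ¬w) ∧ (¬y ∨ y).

¬z ∧ ¬w

¬(z ∧ z) ∧ (¬(w ∧ ¬z ∨ w ∧ z) ∧ w ∨ ¬w ∧ ¬w) ∧ (¬y ∨ y)
= ¬(z ∧ z) ∧ (¬w ∧ w ∨ ¬w ∧ ¬w) ∧ (¬y ∨ y)   — distribution
= ¬(z ∧ z) ∧ (¬w ∧ w ∨ ¬w ∧ ¬w)   — complement / identity
= ¬(z ∧ z) ∧ ¬w   — distribution
= ¬z ∧ ¬w   — idempotence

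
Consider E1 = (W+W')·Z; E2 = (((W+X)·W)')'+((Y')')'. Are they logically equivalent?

No

E1: (W+W')·Z
    = Z
E2: (((W+X)·W)')'+((Y')')'
    = (W')'+((Y')')'
    = (W')'+Y'
    = W+Y'
These differ: at W=0, X=0, Y=0, Z=0, E1 = 0 but E2 = 1.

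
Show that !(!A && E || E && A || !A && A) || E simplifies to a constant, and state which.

!(!A && E || E && A || !A && A) || E
= !(!A && E || E && A) || E
= !E || E
= true

true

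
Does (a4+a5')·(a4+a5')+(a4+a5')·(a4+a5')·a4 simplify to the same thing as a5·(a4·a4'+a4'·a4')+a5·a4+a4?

No

E1: (a4+a5')·(a4+a5')+(a4+a5')·(a4+a5')·a4
    = (a4+a5')·(a4+a5')   (absorption)
    = a4+a5'   (idempotence)
E2: a5·(a4·a4'+a4'·a4')+a5·a4+a4
    = a5·a4'+a5·a4+a4   (distribution)
    = a5+a4   (distribution)
These differ: at a4=0, a5=0, E1 = 1 but E2 = 0.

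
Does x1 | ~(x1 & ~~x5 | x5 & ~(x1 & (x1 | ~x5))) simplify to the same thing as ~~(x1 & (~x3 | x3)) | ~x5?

E1: x1 | ~(x1 & ~~x5 | x5 & ~(x1 & (x1 | ~x5)))
    = x1 | ~(x1 & ~~x5 | x5 & ~x1)   — absorption
    = x1 | ~(x1 & x5 | x5 & ~x1)   — double negation
    = x1 | ~x5   — distribution
E2: ~~(x1 & (~x3 | x3)) | ~x5
    = x1 & (~x3 | x3) | ~x5   — double negation
    = x1 | ~x5   — complement / identity
Both reduce to x1 | ~x5, so they are equivalent.

Yes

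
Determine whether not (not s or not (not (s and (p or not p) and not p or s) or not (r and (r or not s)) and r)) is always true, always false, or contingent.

always false

not (not s or not (not (s and (p or not p) and not p or s) or not (r and (r or not s)) and r))
= s and (not (s and (p or not p) and not p or s) or not (r and (r or not s)) and r)   — De Morgan
= s and (not (s and not p or s) or not (r and (r or not s)) and r)   — complement / identity
= s and (not s or not (r and (r or not s)) and r)   — absorption
= s and (not s or not r and r)   — absorption
= s and not s   — complement / identity
= False   — complement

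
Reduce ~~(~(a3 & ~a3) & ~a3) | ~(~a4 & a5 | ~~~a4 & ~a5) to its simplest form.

~~(~(a3 & ~a3) & ~a3) | ~(~a4 & a5 | ~~~a4 & ~a5)
= ~~(~(a3 & ~a3) & ~a3) | ~(~a4 & a5 | ~a4 & ~a5)   [double negation]
= ~(a3 & ~a3 | a3) | ~(~a4 & a5 | ~a4 & ~a5)   [De Morgan]
= ~(a3 & ~a3 | a3) | ~~a4   [distribution]
= ~a3 | ~~a4   [complement / identity]
= ~a3 | a4   [double negation]

~a3 | a4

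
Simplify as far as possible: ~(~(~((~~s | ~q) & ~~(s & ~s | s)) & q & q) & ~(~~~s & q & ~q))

~s & q

~(~(~((~~s | ~q) & ~~(s & ~s | s)) & q & q) & ~(~~~s & q & ~q))
= ~((~~s | ~q) & ~~(s & ~s | s)) & q & q | ~~~s & q & ~q   (De Morgan)
= ~((~~s | ~q) & ~~s) & q & q | ~~~s & q & ~q   (complement / identity)
= ~~~s & q & q | ~~~s & q & ~q   (absorption)
= ~~~s & q   (distribution)
= ~s & q   (double negation)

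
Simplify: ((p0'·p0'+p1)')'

p0'+p1

((p0'·p0'+p1)')'
= ((p0'+p1)')'
= p0'+p1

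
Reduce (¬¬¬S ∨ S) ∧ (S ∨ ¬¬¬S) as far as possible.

True

(¬¬¬S ∨ S) ∧ (S ∨ ¬¬¬S)
= S ∨ ¬¬¬S ∧ ¬¬¬S   [distribution]
= S ∨ ¬¬¬S   [idempotence]
= S ∨ ¬S   [double negation]
= True   [complement]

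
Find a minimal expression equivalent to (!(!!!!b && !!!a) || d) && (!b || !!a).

!b || a

(!(!!!!b && !!!a) || d) && (!b || !!a)
= (!!!b || !!a || d) && (!b || !!a)
= (!b || !!a || d) && (!b || !!a)
= !b || !!a
= !b || a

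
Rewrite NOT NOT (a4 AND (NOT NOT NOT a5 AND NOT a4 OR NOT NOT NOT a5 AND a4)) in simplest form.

NOT NOT (a4 AND (NOT NOT NOT a5 AND NOT a4 OR NOT NOT NOT a5 AND a4))
= NOT NOT (a4 AND NOT NOT NOT a5)   [distribution]
= NOT NOT (a4 AND NOT a5)   [double negation]
= a4 AND NOT a5   [double negation]

a4 AND NOT a5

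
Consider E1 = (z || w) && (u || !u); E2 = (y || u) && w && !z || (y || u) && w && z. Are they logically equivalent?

No

E1: (z || w) && (u || !u)
    = z || w
E2: (y || u) && w && !z || (y || u) && w && z
    = (y || u) && w
These differ: at u=0, w=0, y=0, z=1, E1 = 1 but E2 = 0.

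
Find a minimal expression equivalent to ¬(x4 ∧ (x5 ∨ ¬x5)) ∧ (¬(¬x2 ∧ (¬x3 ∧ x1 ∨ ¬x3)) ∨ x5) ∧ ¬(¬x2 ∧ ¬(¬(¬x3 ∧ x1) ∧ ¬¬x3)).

¬x4 ∧ (x2 ∨ x3)

¬(x4 ∧ (x5 ∨ ¬x5)) ∧ (¬(¬x2 ∧ (¬x3 ∧ x1 ∨ ¬x3)) ∨ x5) ∧ ¬(¬x2 ∧ ¬(¬(¬x3 ∧ x1) ∧ ¬¬x3))
= ¬(x4 ∧ (x5 ∨ ¬x5)) ∧ (¬(¬x2 ∧ (¬x3 ∧ x1 ∨ ¬x3)) ∨ x5) ∧ ¬(¬x2 ∧ (¬x3 ∧ x1 ∨ ¬x3))
= ¬(x4 ∧ (x5 ∨ ¬x5)) ∧ ¬(¬x2 ∧ (¬x3 ∧ x1 ∨ ¬x3))
= ¬(x4 ∧ (x5 ∨ ¬x5)) ∧ ¬(¬x2 ∧ ¬x3)
= ¬x4 ∧ ¬(¬x2 ∧ ¬x3)
= ¬x4 ∧ (x2 ∨ x3)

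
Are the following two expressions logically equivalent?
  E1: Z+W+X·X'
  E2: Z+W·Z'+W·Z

Yes

E1: Z+W+X·X'
    = Z+W
E2: Z+W·Z'+W·Z
    = Z+W
Both reduce to Z+W, so they are equivalent.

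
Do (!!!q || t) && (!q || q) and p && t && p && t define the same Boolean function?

E1: (!!!q || t) && (!q || q)
    = (!q || t) && (!q || q)   [double negation]
    = !q || t   [complement / identity]
E2: p && t && p && t
    = p && t   [idempotence]
These differ: at p=0, q=0, t=0, E1 = 1 but E2 = 0.

No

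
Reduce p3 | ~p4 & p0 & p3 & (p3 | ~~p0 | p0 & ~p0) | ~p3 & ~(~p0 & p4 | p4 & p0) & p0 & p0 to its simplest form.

p3 | ~p4 & p0

p3 | ~p4 & p0 & p3 & (p3 | ~~p0 | p0 & ~p0) | ~p3 & ~(~p0 & p4 | p4 & p0) & p0 & p0
= p3 | ~p4 & p0 & p3 & (p3 | ~~p0 | p0 & ~p0) | ~p3 & ~(~p0 & p4 | p4 & p0) & p0   [idempotence]
= p3 | ~p4 & p0 & p3 & (p3 | ~~p0 | p0 & ~p0) | ~p3 & ~p4 & p0   [distribution]
= p3 | ~p4 & p0 & p3 & (p3 | p0 | p0 & ~p0) | ~p3 & ~p4 & p0   [double negation]
= p3 | ~p4 & p0 & p3 & (p3 | p0) | ~p3 & ~p4 & p0   [complement / identity]
= p3 | ~p4 & p0 & p3 | ~p3 & ~p4 & p0   [absorption]
= p3 | ~p4 & p0   [distribution]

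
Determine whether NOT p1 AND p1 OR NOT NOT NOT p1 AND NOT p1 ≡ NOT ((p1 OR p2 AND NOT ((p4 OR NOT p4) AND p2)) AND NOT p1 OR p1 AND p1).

E1: NOT p1 AND p1 OR NOT NOT NOT p1 AND NOT p1
    = NOT p1 AND p1 OR NOT p1 AND NOT p1   (double negation)
    = NOT p1   (distribution)
E2: NOT ((p1 OR p2 AND NOT ((p4 OR NOT p4) AND p2)) AND NOT p1 OR p1 AND p1)
    = NOT ((p1 OR p2 AND NOT p2) AND NOT p1 OR p1 AND p1)   (complement / identity)
    = NOT (p1 AND NOT p1 OR p1 AND p1)   (complement / identity)
    = NOT p1   (distribution)
Both reduce to NOT p1, so they are equivalent.

Yes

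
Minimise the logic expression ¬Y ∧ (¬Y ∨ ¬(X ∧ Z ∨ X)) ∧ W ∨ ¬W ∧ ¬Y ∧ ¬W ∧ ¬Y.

¬Y ∧ (¬Y ∨ ¬(X ∧ Z ∨ X)) ∧ W ∨ ¬W ∧ ¬Y ∧ ¬W ∧ ¬Y
= ¬Y ∧ (¬Y ∨ ¬(X ∧ Z ∨ X)) ∧ W ∨ ¬W ∧ ¬Y   (idempotence)
= ¬Y ∧ (¬Y ∨ ¬X) ∧ W ∨ ¬W ∧ ¬Y   (absorption)
= ¬Y ∧ W ∨ ¬W ∧ ¬Y   (absorption)
= ¬Y   (distribution)

¬Y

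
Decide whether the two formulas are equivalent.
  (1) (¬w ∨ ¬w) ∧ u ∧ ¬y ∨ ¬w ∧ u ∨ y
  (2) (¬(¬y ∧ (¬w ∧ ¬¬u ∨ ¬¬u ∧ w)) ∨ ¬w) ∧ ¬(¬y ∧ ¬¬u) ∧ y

No

E1: (¬w ∨ ¬w) ∧ u ∧ ¬y ∨ ¬w ∧ u ∨ y
    = ¬w ∧ u ∧ ¬y ∨ ¬w ∧ u ∨ y   (idempotence)
    = ¬w ∧ u ∨ y   (absorption)
E2: (¬(¬y ∧ (¬w ∧ ¬¬u ∨ ¬¬u ∧ w)) ∨ ¬w) ∧ ¬(¬y ∧ ¬¬u) ∧ y
    = (¬(¬y ∧ ¬¬u) ∨ ¬w) ∧ ¬(¬y ∧ ¬¬u) ∧ y   (distribution)
    = ¬(¬y ∧ ¬¬u) ∧ y   (absorption)
    = (y ∨ ¬u) ∧ y   (De Morgan)
    = y   (absorption)
These differ: at u=1, w=0, y=0, E1 = 1 but E2 = 0.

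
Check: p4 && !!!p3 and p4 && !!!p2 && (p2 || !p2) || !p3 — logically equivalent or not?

E1: p4 && !!!p3
    = p4 && !p3
E2: p4 && !!!p2 && (p2 || !p2) || !p3
    = p4 && !p2 && (p2 || !p2) || !p3
    = p4 && !p2 || !p3
These differ: at p2=0, p3=0, p4=0, E1 = 0 but E2 = 1.

No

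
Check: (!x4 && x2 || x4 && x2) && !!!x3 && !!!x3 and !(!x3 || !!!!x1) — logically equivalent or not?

No

E1: (!x4 && x2 || x4 && x2) && !!!x3 && !!!x3
    = x2 && !!!x3 && !!!x3   [distribution]
    = x2 && !!!x3   [idempotence]
    = x2 && !x3   [double negation]
E2: !(!x3 || !!!!x1)
    = !(!x3 || !!x1)   [double negation]
    = x3 && !x1   [De Morgan]
These differ: at x1=0, x2=1, x3=1, x4=0, E1 = 0 but E2 = 1.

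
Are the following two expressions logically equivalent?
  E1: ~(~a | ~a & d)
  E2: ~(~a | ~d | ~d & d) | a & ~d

Yes

E1: ~(~a | ~a & d)
    = ~~a   (absorption)
    = a   (double negation)
E2: ~(~a | ~d | ~d & d) | a & ~d
    = ~(~a | ~d) | a & ~d   (complement / identity)
    = a & d | a & ~d   (De Morgan)
    = a & (d | ~d)   (distribution)
    = a   (complement / identity)
Both reduce to a, so they are equivalent.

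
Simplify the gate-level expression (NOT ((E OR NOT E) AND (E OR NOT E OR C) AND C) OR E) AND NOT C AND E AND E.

NOT C AND E

(NOT ((E OR NOT E) AND (E OR NOT E OR C) AND C) OR E) AND NOT C AND E AND E
= (NOT ((E OR NOT E) AND (E OR NOT E OR C) AND C) OR E) AND NOT C AND E
= (NOT ((E OR NOT E) AND C) OR E) AND NOT C AND E
= (NOT C OR E) AND NOT C AND E
= NOT C AND E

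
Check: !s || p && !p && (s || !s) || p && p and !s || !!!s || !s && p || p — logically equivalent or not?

Yes

E1: !s || p && !p && (s || !s) || p && p
    = !s || p && !p || p && p
    = !s || p
E2: !s || !!!s || !s && p || p
    = !s || !s || !s && p || p
    = !s || !s || p
    = !s || p
Both reduce to !s || p, so they are equivalent.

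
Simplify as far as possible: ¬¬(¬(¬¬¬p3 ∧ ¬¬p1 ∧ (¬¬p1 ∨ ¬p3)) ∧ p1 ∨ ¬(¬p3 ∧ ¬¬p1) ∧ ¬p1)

¬¬(¬(¬¬¬p3 ∧ ¬¬p1 ∧ (¬¬p1 ∨ ¬p3)) ∧ p1 ∨ ¬(¬p3 ∧ ¬¬p1) ∧ ¬p1)
= ¬¬(¬(¬¬¬p3 ∧ ¬¬p1) ∧ p1 ∨ ¬(¬p3 ∧ ¬¬p1) ∧ ¬p1)   — absorption
= ¬¬(¬(¬p3 ∧ ¬¬p1) ∧ p1 ∨ ¬(¬p3 ∧ ¬¬p1) ∧ ¬p1)   — double negation
= ¬¬¬(¬p3 ∧ ¬¬p1)   — distribution
= ¬(¬p3 ∧ ¬¬p1)   — double negation
= p3 ∨ ¬p1   — De Morgan

p3 ∨ ¬p1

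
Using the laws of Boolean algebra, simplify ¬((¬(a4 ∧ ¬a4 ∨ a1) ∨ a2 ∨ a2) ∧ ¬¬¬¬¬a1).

a1

¬((¬(a4 ∧ ¬a4 ∨ a1) ∨ a2 ∨ a2) ∧ ¬¬¬¬¬a1)
= ¬((¬(a4 ∧ ¬a4 ∨ a1) ∨ a2 ∨ a2) ∧ ¬¬¬a1)   [double negation]
= ¬((¬a1 ∨ a2 ∨ a2) ∧ ¬¬¬a1)   [complement / identity]
= ¬((¬a1 ∨ a2 ∨ a2) ∧ ¬a1)   [double negation]
= ¬((¬a1 ∨ a2) ∧ ¬a1)   [idempotence]
= ¬¬a1   [absorption]
= a1   [double negation]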